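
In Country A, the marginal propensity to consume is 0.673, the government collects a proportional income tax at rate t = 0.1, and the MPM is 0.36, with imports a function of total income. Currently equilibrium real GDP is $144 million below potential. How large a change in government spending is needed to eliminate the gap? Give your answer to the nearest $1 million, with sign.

Spending multiplier = 1/(1 − c(1−t) + m) = 1/(1 − 0.673×0.9 + 0.36) = 1/0.7543 ≈ 1.326.
Need ΔY = +$144 million, so ΔG = ΔY/k = (+$144 million) × 0.7543 ≈ +$109 million.
The government should increase government spending by $109 million.

+$109 million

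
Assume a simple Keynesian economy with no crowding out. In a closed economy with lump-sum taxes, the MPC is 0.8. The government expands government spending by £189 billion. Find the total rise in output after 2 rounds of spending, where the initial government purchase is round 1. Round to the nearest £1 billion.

Round 1 adds ΔG = £189 billion; each later round is MPC = 0.8 times the previous.
After 2 rounds: 189 + 151.2 = ΔG·(1 − c^2)/(1 − c) = 189 × (1 − 0.64)/0.2 ≈ £340 billion.

£340 billion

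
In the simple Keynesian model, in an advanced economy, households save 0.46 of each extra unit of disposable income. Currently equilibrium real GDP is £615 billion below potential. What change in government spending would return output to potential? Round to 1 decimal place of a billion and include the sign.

MPC = 1 − MPS = 1 − 0.46 = 0.54.
Spending multiplier = 1/(1 − MPC) = 1/(1 − 0.54) = 1/0.46 ≈ 2.174.
Need ΔY = +£615 billion, so ΔG = ΔY/k = (+£615 billion) × 0.46 = +£282.9 billion.
The government should increase government spending by £282.9 billion.

+£282.9 billion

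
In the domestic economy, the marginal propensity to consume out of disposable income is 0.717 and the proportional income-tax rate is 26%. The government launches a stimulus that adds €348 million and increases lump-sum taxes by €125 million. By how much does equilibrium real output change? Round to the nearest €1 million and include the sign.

+€550 million

Expenditure multiplier = 1/(1 − c(1−t)) = 1/(1 − 0.717×0.74) = 1/0.46942 ≈ 2.13.
ΔG contributes k·ΔG = (+€348 million) / 0.46942 ≈ +€741.3 million.
ΔT of +€125 million changes first-round spending by −c·ΔT = −€89.625 million, contributing k·(−c·ΔT) = (−€89.625 million) / 0.46942 ≈ −€190.9 million.
Net ΔY = k(ΔG − c·ΔT) = (+€258.375 million) / 0.46942 ≈ +€550 million.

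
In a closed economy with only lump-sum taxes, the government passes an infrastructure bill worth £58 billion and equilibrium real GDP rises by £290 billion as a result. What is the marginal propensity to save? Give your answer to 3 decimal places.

Implied spending multiplier k = ΔY/ΔG = 290/58 = 5.
Since k = 1/(1 − MPC), MPC = 1 − 1/k = 1 − ΔG/ΔY = 1 − 58/290 = 0.800.
MPS = 1 − MPC = 0.200.

0.200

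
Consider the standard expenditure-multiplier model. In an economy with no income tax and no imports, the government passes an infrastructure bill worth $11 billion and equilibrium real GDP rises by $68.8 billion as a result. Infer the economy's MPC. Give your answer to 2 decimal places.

0.84

Implied spending multiplier k = ΔY/ΔG = 68.8/11 ≈ 6.2545.
Since k = 1/(1 − MPC), MPC = 1 − 1/k = 1 − ΔG/ΔY = 1 − 11/68.8 ≈ 0.84.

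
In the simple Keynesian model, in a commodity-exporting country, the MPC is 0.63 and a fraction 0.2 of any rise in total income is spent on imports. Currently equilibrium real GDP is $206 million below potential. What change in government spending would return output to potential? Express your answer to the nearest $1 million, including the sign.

+$117 million

Spending multiplier = 1/(1 − c + m) = 1/(1 − 0.63 + 0.2) = 1/0.57 ≈ 1.754.
Need ΔY = +$206 million, so ΔG = ΔY/k = (+$206 million) × 0.57 ≈ +$117 million.
The government should increase government spending by $117 million.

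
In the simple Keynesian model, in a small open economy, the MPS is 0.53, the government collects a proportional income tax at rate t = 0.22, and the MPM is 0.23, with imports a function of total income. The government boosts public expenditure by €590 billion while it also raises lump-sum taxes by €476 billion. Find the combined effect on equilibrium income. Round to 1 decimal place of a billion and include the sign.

MPC = 1 − MPS = 1 − 0.53 = 0.47.
Expenditure multiplier = 1/(1 − c(1−t) + m) = 1/(1 − 0.47×0.78 + 0.23) = 1/0.8634 ≈ 1.158.
ΔG contributes k·ΔG = (+€590 billion) / 0.8634 ≈ +€683.3 billion.
ΔT of +€476 billion changes first-round spending by −c·ΔT = −€223.72 billion, contributing k·(−c·ΔT) = (−€223.72 billion) / 0.8634 ≈ −€259.1 billion.
Net ΔY = k(ΔG − c·ΔT) = (+€366.28 billion) / 0.8634 ≈ +€424.2 billion.

+€424.2 billion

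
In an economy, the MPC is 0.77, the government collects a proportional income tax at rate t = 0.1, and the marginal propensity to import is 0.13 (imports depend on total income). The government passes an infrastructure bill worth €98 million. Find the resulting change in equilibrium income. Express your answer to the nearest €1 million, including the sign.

+€224 million

Government-spending multiplier = 1/(1 − c(1−t) + m) = 1/(1 − 0.77×0.9 + 0.13) = 1/0.437 ≈ 2.288.
ΔY = k × ΔG = (+€98 million) / 0.437 ≈ +€224 million.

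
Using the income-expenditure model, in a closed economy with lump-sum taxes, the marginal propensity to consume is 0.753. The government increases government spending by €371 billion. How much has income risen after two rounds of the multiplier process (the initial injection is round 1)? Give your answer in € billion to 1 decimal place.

€650.4 billion

Round 1 adds ΔG = €371 billion; each later round is MPC = 0.753 times the previous.
After 2 rounds: 371 + 279.363 = ΔG·(1 − c^2)/(1 − c) = 371 × (1 − 0.567009)/0.247 ≈ €650.4 billion.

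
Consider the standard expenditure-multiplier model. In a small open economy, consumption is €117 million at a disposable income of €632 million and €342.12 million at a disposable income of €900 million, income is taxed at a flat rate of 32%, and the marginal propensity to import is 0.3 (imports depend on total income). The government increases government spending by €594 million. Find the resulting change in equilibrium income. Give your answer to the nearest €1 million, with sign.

+€815 million

MPC = ΔC/ΔYd = (342.12 − 117)/(900 − 632) = 225.12/268 = 0.84.
Expenditure multiplier = 1/(1 − c(1−t) + m) = 1/(1 − 0.84×0.68 + 0.3) = 1/0.7288 ≈ 1.372.
ΔY = k × ΔG = (+€594 million) / 0.7288 ≈ +€815 million.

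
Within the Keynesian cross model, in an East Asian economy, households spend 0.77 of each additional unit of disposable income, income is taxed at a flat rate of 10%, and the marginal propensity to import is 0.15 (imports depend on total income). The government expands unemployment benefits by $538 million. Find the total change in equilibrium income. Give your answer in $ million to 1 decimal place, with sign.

+$906.5 million

The transfer change shifts disposable income by +$538 million, so first-round consumption changes by c·ΔTR = 0.77 × (+$538 million) = +$414.26 million.
Expenditure multiplier = 1/(1 − c(1−t) + m) = 1/(1 − 0.77×0.9 + 0.15) = 1/0.457 ≈ 2.188.
The transfer multiplier is c × k ≈ 1.685, so ΔY = k × (c·ΔTR) = (+$414.26 million) / 0.457 ≈ +$906.5 million.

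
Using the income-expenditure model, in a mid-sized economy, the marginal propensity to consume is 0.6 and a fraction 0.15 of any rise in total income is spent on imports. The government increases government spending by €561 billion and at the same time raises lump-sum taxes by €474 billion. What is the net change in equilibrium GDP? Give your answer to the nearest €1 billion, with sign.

+€503 billion

Expenditure multiplier = 1/(1 − c + m) = 1/(1 − 0.6 + 0.15) = 1/0.55 ≈ 1.818.
ΔG contributes k·ΔG = (+€561 billion) / 0.55 = +€1,020 billion.
ΔT of +€474 billion changes first-round spending by −c·ΔT = −€284.4 billion, contributing k·(−c·ΔT) = (−€284.4 billion) / 0.55 ≈ −€517.1 billion.
Net ΔY = k(ΔG − c·ΔT) = (+€276.6 billion) / 0.55 ≈ +€503 billion.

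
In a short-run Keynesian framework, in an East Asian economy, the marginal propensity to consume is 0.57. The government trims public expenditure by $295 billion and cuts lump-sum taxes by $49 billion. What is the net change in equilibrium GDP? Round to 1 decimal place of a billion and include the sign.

−$621.1 billion

Expenditure multiplier = 1/(1 − MPC) = 1/(1 − 0.57) = 1/0.43 ≈ 2.326.
ΔG contributes k·ΔG = (−$295 billion) / 0.43 ≈ −$686 billion.
ΔT of −$49 billion changes first-round spending by −c·ΔT = +$27.93 billion, contributing k·(−c·ΔT) = (+$27.93 billion) / 0.43 ≈ +$65 billion.
Net ΔY = k(ΔG − c·ΔT) = (−$267.07 billion) / 0.43 ≈ −$621.1 billion.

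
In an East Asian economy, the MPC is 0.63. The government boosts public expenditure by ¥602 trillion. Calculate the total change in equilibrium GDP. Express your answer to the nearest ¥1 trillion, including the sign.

Expenditure multiplier = 1/(1 − MPC) = 1/(1 − 0.63) = 1/0.37 ≈ 2.703.
ΔY = k × ΔG = (+¥602 trillion) / 0.37 ≈ +¥1,627 trillion.

+¥1,627 trillion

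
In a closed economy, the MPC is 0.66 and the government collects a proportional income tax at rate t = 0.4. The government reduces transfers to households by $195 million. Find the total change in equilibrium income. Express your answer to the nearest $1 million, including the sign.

The transfer change shifts disposable income by −$195 million, so first-round consumption changes by c·ΔTR = 0.66 × (−$195 million) = −$128.7 million.
Expenditure multiplier = 1/(1 − c(1−t)) = 1/(1 − 0.66×0.6) = 1/0.604 ≈ 1.656.
The transfer multiplier is c × k ≈ 1.093, so ΔY = k × (c·ΔTR) = (−$128.7 million) / 0.604 ≈ −$213 million.

−$213 million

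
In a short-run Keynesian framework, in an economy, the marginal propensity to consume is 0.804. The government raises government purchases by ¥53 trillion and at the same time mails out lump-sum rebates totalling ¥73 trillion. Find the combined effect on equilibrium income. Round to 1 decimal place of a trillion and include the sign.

Expenditure multiplier = 1/(1 − MPC) = 1/(1 − 0.804) = 1/0.196 ≈ 5.102.
ΔG contributes k·ΔG = (+¥53 trillion) / 0.196 ≈ +¥270.4 trillion.
ΔT of −¥73 trillion changes first-round spending by −c·ΔT = +¥58.692 trillion, contributing k·(−c·ΔT) = (+¥58.692 trillion) / 0.196 ≈ +¥299.4 trillion.
Net ΔY = k(ΔG − c·ΔT) = (+¥111.692 trillion) / 0.196 ≈ +¥569.9 trillion.

+¥569.9 trillion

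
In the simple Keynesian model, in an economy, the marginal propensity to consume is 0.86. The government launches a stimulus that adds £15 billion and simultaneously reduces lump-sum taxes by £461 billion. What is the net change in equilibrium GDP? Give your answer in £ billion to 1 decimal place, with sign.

Expenditure multiplier = 1/(1 − MPC) = 1/(1 − 0.86) = 1/0.14 ≈ 7.143.
ΔG contributes k·ΔG = (+£15 billion) / 0.14 ≈ +£107.1 billion.
ΔT of −£461 billion changes first-round spending by −c·ΔT = +£396.46 billion, contributing k·(−c·ΔT) = (+£396.46 billion) / 0.14 ≈ +£2,831.9 billion.
Net ΔY = k(ΔG − c·ΔT) = (+£411.46 billion) / 0.14 = +£2,939 billion.

+£2,939.0 billion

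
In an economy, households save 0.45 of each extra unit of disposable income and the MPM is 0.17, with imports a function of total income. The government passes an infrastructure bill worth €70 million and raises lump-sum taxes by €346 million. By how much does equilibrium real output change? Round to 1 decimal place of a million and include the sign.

MPC = 1 − MPS = 1 − 0.45 = 0.55.
Expenditure multiplier = 1/(1 − c + m) = 1/(1 − 0.55 + 0.17) = 1/0.62 ≈ 1.613.
ΔG contributes k·ΔG = (+€70 million) / 0.62 ≈ +€112.9 million.
ΔT of +€346 million changes first-round spending by −c·ΔT = −€190.3 million, contributing k·(−c·ΔT) = (−€190.3 million) / 0.62 ≈ −€306.9 million.
Net ΔY = k(ΔG − c·ΔT) = (−€120.3 million) / 0.62 ≈ −€194 million.

−€194.0 million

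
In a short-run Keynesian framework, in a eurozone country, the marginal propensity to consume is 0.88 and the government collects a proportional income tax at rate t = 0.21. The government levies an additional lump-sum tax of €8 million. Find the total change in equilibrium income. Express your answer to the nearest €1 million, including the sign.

A lump-sum tax change of +€8 million shifts disposable income by −€8 million; first-round consumption changes by −c × ΔT = −0.88 × (+€8 million) = −€7.04 million.
Expenditure multiplier = 1/(1 − c(1−t)) = 1/(1 − 0.88×0.79) = 1/0.3048 ≈ 3.281.
The tax multiplier is −c × k ≈ −2.887, so ΔY = k × (−c·ΔT) = (−€7.04 million) / 0.3048 ≈ −€23 million.

−€23 million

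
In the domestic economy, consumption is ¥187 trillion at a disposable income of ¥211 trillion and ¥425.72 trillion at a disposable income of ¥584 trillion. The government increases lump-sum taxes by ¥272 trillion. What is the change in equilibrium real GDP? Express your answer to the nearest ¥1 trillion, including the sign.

MPC = ΔC/ΔYd = (425.72 − 187)/(584 − 211) = 238.72/373 = 0.64.
A lump-sum tax change of +¥272 trillion shifts disposable income by −¥272 trillion; first-round consumption changes by −c × ΔT = −0.64 × (+¥272 trillion) = −¥174.08 trillion.
Expenditure multiplier = 1/(1 − MPC) = 1/(1 − 0.64) = 1/0.36 ≈ 2.778.
The tax multiplier is −c × k ≈ −1.778, so ΔY = k × (−c·ΔT) = (−¥174.08 trillion) / 0.36 ≈ −¥484 trillion.

−¥484 trillion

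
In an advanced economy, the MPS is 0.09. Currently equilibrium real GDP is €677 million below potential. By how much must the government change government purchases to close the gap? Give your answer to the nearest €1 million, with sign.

+€61 million

MPC = 1 − MPS = 1 − 0.09 = 0.91.
Spending multiplier = 1/(1 − MPC) = 1/(1 − 0.91) = 1/0.09 ≈ 11.111.
Need ΔY = +€677 million, so ΔG = ΔY/k = (+€677 million) × 0.09 ≈ +€61 million.
The government should increase government purchases by €61 million.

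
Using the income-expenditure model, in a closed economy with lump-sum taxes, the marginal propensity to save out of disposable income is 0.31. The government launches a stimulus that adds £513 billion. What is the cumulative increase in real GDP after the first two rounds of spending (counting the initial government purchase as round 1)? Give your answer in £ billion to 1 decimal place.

MPC = 1 − MPS = 1 − 0.31 = 0.69.
Round 1 adds ΔG = £513 billion; each later round is MPC = 0.69 times the previous.
After 2 rounds: 513 + 353.97 = ΔG·(1 − c^2)/(1 − c) = 513 × (1 − 0.4761)/0.31 ≈ £867 billion.

£867.0 billion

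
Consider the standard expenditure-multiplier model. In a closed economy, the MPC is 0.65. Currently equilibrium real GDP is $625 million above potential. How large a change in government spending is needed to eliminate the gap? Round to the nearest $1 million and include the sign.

Spending multiplier = 1/(1 − MPC) = 1/(1 − 0.65) = 1/0.35 ≈ 2.857.
Need ΔY = −$625 million, so ΔG = ΔY/k = (−$625 million) × 0.35 ≈ −$219 million.
The government should cut government spending by $219 million.

−$219 million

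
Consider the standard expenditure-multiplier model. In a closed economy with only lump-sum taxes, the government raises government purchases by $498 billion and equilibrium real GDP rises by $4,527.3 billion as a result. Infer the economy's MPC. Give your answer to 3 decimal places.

0.890

Implied spending multiplier k = ΔY/ΔG = 4,527.3/498 ≈ 9.091.
Since k = 1/(1 − MPC), MPC = 1 − 1/k = 1 − ΔG/ΔY = 1 − 498/4,527.3 ≈ 0.890.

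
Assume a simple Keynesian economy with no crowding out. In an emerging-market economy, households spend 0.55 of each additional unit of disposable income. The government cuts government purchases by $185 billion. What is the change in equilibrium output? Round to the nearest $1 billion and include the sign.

−$411 billion

Spending multiplier = 1/(1 − MPC) = 1/(1 − 0.55) = 1/0.45 ≈ 2.222.
ΔY = k × ΔG = (−$185 billion) / 0.45 ≈ −$411 billion.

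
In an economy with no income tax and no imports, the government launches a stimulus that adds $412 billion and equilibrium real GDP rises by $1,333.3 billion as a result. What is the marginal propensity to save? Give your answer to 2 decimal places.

0.31

Implied spending multiplier k = ΔY/ΔG = 1,333.3/412 ≈ 3.2362.
Since k = 1/(1 − MPC), MPC = 1 − 1/k = 1 − ΔG/ΔY = 1 − 412/1,333.3 ≈ 0.69.
MPS = 1 − MPC = 0.31.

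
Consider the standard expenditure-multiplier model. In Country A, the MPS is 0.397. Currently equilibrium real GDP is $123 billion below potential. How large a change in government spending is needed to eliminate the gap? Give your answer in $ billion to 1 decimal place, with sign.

+$48.8 billion

MPC = 1 − MPS = 1 − 0.397 = 0.603.
Spending multiplier = 1/(1 − MPC) = 1/(1 − 0.603) = 1/0.397 ≈ 2.519.
Need ΔY = +$123 billion, so ΔG = ΔY/k = (+$123 billion) × 0.397 ≈ +$48.8 billion.
The government should increase government spending by $48.8 billion.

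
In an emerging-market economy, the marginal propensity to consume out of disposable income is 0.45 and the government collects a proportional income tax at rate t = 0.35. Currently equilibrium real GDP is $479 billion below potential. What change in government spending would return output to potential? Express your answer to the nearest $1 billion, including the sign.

Spending multiplier = 1/(1 − c(1−t)) = 1/(1 − 0.45×0.65) = 1/0.7075 ≈ 1.413.
Need ΔY = +$479 billion, so ΔG = ΔY/k = (+$479 billion) × 0.7075 ≈ +$339 billion.
The government should increase government spending by $339 billion.

+$339 billion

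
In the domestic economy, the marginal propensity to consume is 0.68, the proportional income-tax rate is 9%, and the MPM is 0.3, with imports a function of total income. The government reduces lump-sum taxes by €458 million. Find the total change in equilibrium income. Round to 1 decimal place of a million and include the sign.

A lump-sum tax change of −€458 million shifts disposable income by +€458 million; first-round consumption changes by −c × ΔT = −0.68 × (−€458 million) = +€311.44 million.
Expenditure multiplier = 1/(1 − c(1−t) + m) = 1/(1 − 0.68×0.91 + 0.3) = 1/0.6812 ≈ 1.468.
The tax multiplier is −c × k ≈ −0.998, so ΔY = k × (−c·ΔT) = (+€311.44 million) / 0.6812 ≈ +€457.2 million.

+€457.2 million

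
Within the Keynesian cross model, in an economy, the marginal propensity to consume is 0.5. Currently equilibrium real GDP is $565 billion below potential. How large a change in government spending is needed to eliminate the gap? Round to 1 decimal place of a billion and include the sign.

+$282.5 billion

Spending multiplier = 1/(1 − MPC) = 1/(1 − 0.5) = 1/0.5 = 2.
Need ΔY = +$565 billion, so ΔG = ΔY/k = (+$565 billion) × 0.5 = +$282.5 billion.
The government should increase government spending by $282.5 billion.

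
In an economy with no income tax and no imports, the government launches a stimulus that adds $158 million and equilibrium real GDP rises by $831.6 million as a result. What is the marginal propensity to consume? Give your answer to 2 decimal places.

Implied spending multiplier k = ΔY/ΔG = 831.6/158 ≈ 5.2633.
Since k = 1/(1 − MPC), MPC = 1 − 1/k = 1 − ΔG/ΔY = 1 − 158/831.6 ≈ 0.81.

0.81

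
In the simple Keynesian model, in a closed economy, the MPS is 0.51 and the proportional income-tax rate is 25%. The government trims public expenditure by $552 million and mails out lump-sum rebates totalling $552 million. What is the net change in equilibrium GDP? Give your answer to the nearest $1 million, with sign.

−$445 million

MPC = 1 − MPS = 1 − 0.51 = 0.49.
Expenditure multiplier = 1/(1 − c(1−t)) = 1/(1 − 0.49×0.75) = 1/0.6325 ≈ 1.581.
ΔG contributes k·ΔG = (−$552 million) / 0.6325 ≈ −$872.7 million.
ΔT of −$552 million changes first-round spending by −c·ΔT = +$270.48 million, contributing k·(−c·ΔT) = (+$270.48 million) / 0.6325 ≈ +$427.6 million.
Net ΔY = k(ΔG − c·ΔT) = (−$281.52 million) / 0.6325 ≈ −$445 million.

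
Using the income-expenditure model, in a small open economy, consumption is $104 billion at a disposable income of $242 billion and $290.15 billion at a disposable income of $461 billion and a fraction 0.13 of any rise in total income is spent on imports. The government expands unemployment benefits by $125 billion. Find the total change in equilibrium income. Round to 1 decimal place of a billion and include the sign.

MPC = ΔC/ΔYd = (290.15 − 104)/(461 − 242) = 186.15/219 = 0.85.
The transfer change shifts disposable income by +$125 billion, so first-round consumption changes by c·ΔTR = 0.85 × (+$125 billion) = +$106.25 billion.
Expenditure multiplier = 1/(1 − c + m) = 1/(1 − 0.85 + 0.13) = 1/0.28 ≈ 3.571.
The transfer multiplier is c × k ≈ 3.036, so ΔY = k × (c·ΔTR) = (+$106.25 billion) / 0.28 ≈ +$379.5 billion.

+$379.5 billion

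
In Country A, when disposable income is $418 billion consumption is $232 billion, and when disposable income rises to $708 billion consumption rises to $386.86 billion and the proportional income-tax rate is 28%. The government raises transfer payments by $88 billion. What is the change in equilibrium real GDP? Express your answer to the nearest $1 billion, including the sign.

MPC = ΔC/ΔYd = (386.86 − 232)/(708 − 418) = 154.86/290 = 0.534.
The transfer change shifts disposable income by +$88 billion, so first-round consumption changes by c·ΔTR = 0.534 × (+$88 billion) = +$46.992 billion.
Expenditure multiplier = 1/(1 − c(1−t)) = 1/(1 − 0.534×0.72) = 1/0.61552 ≈ 1.625.
The transfer multiplier is c × k ≈ 0.868, so ΔY = k × (c·ΔTR) = (+$46.992 billion) / 0.61552 ≈ +$76 billion.

+$76 billion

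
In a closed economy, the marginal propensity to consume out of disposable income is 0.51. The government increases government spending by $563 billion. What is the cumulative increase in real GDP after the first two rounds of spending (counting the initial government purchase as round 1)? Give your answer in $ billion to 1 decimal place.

Round 1 adds ΔG = $563 billion; each later round is MPC = 0.51 times the previous.
After 2 rounds: 563 + 287.13 = ΔG·(1 − c^2)/(1 − c) = 563 × (1 − 0.2601)/0.49 ≈ $850.1 billion.

$850.1 billion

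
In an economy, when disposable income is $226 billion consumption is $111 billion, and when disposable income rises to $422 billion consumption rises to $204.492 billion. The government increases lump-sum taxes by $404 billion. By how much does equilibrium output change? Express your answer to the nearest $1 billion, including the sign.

MPC = ΔC/ΔYd = (204.492 − 111)/(422 − 226) = 93.492/196 = 0.477.
A lump-sum tax change of +$404 billion shifts disposable income by −$404 billion; first-round consumption changes by −c × ΔT = −0.477 × (+$404 billion) = −$192.708 billion.
Expenditure multiplier = 1/(1 − MPC) = 1/(1 − 0.477) = 1/0.523 ≈ 1.912.
The tax multiplier is −c × k ≈ −0.912, so ΔY = k × (−c·ΔT) = (−$192.708 billion) / 0.523 ≈ −$368 billion.

−$368 billion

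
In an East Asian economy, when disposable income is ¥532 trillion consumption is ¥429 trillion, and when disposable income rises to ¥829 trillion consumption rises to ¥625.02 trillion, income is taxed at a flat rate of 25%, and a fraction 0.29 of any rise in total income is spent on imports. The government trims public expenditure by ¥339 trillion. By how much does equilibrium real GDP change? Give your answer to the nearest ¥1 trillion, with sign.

−¥426 trillion

MPC = ΔC/ΔYd = (625.02 − 429)/(829 − 532) = 196.02/297 = 0.66.
Expenditure multiplier = 1/(1 − c(1−t) + m) = 1/(1 − 0.66×0.75 + 0.29) = 1/0.795 ≈ 1.258.
ΔY = k × ΔG = (−¥339 trillion) / 0.795 ≈ −¥426 trillion.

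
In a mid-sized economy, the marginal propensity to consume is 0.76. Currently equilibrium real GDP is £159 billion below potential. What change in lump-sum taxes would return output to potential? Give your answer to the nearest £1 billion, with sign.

−£50 billion

Spending multiplier = 1/(1 − MPC) = 1/(1 − 0.76) = 1/0.24 ≈ 4.167.
Tax multiplier = −c·k = −0.76/0.24 ≈ −3.167. Need ΔY = +£159 billion, so ΔT = ΔY/(−c·k) = −(+£159 billion) × 0.24 / 0.76 ≈ −£50 billion.
The government should cut lump-sum taxes by £50 billion.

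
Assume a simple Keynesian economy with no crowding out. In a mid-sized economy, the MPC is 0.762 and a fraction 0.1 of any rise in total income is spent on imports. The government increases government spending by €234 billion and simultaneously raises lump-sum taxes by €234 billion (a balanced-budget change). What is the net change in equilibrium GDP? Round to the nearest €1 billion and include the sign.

+€165 billion

Expenditure multiplier = 1/(1 − c + m) = 1/(1 − 0.762 + 0.1) = 1/0.338 ≈ 2.959.
ΔG contributes k·ΔG = (+€234 billion) / 0.338 ≈ +€692.3 billion.
ΔT of +€234 billion changes first-round spending by −c·ΔT = −€178.308 billion, contributing k·(−c·ΔT) = (−€178.308 billion) / 0.338 ≈ −€527.5 billion.
Net ΔY = k(ΔG − c·ΔT) = (+€55.692 billion) / 0.338 ≈ +€165 billion.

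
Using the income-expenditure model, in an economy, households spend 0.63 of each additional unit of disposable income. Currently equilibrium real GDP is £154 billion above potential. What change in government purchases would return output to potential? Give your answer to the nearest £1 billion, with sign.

Spending multiplier = 1/(1 − MPC) = 1/(1 − 0.63) = 1/0.37 ≈ 2.703.
Need ΔY = −£154 billion, so ΔG = ΔY/k = (−£154 billion) × 0.37 ≈ −£57 billion.
The government should cut government purchases by £57 billion.

−£57 billion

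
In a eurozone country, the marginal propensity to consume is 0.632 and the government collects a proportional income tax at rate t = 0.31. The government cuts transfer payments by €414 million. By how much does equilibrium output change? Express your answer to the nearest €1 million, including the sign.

−€464 million

The transfer change shifts disposable income by −€414 million, so first-round consumption changes by c·ΔTR = 0.632 × (−€414 million) = −€261.648 million.
Expenditure multiplier = 1/(1 − c(1−t)) = 1/(1 − 0.632×0.69) = 1/0.56392 ≈ 1.773.
The transfer multiplier is c × k ≈ 1.121, so ΔY = k × (c·ΔTR) = (−€261.648 million) / 0.56392 ≈ −€464 million.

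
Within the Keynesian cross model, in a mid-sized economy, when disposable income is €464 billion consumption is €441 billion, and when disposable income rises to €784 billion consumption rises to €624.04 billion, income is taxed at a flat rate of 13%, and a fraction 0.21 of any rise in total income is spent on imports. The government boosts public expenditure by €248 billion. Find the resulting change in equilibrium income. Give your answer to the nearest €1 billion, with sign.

+€348 billion

MPC = ΔC/ΔYd = (624.04 − 441)/(784 − 464) = 183.04/320 = 0.572.
Government-spending multiplier = 1/(1 − c(1−t) + m) = 1/(1 − 0.572×0.87 + 0.21) = 1/0.71236 ≈ 1.404.
ΔY = k × ΔG = (+€248 billion) / 0.71236 ≈ +€348 billion.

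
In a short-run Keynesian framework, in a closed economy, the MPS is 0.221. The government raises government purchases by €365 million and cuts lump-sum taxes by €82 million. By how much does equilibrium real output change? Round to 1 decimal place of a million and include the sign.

MPC = 1 − MPS = 1 − 0.221 = 0.779.
Expenditure multiplier = 1/(1 − MPC) = 1/(1 − 0.779) = 1/0.221 ≈ 4.525.
ΔG contributes k·ΔG = (+€365 million) / 0.221 ≈ +€1,651.6 million.
ΔT of −€82 million changes first-round spending by −c·ΔT = +€63.878 million, contributing k·(−c·ΔT) = (+€63.878 million) / 0.221 ≈ +€289 million.
Net ΔY = k(ΔG − c·ΔT) = (+€428.878 million) / 0.221 ≈ +€1,940.6 million.

+€1,940.6 million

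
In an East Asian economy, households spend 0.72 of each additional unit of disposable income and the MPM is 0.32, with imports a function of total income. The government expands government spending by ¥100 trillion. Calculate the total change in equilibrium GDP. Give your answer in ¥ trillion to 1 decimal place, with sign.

+¥166.7 trillion

Government-spending multiplier = 1/(1 − c + m) = 1/(1 − 0.72 + 0.32) = 1/0.6 ≈ 1.667.
ΔY = k × ΔG = (+¥100 trillion) / 0.6 ≈ +¥166.7 trillion.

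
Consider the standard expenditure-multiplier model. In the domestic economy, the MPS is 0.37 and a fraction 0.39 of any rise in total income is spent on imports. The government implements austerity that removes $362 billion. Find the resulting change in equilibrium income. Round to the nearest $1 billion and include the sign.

MPC = 1 − MPS = 1 − 0.37 = 0.63.
Government-spending multiplier = 1/(1 − c + m) = 1/(1 − 0.63 + 0.39) = 1/0.76 ≈ 1.316.
ΔY = k × ΔG = (−$362 billion) / 0.76 ≈ −$476 billion.

−$476 billion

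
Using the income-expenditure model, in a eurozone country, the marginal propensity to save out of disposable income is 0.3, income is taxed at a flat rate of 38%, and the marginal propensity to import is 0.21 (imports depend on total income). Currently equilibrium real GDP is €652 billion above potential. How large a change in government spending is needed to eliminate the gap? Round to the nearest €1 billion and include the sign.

−€506 billion

MPC = 1 − MPS = 1 − 0.3 = 0.7.
Spending multiplier = 1/(1 − c(1−t) + m) = 1/(1 − 0.7×0.62 + 0.21) = 1/0.776 ≈ 1.289.
Need ΔY = −€652 billion, so ΔG = ΔY/k = (−€652 billion) × 0.776 ≈ −€506 billion.
The government should cut government spending by €506 billion.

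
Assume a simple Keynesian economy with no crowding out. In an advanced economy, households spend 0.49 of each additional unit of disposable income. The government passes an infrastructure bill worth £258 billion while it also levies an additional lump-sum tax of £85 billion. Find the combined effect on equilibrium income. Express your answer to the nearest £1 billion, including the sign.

+£424 billion

Expenditure multiplier = 1/(1 − MPC) = 1/(1 − 0.49) = 1/0.51 ≈ 1.961.
ΔG contributes k·ΔG = (+£258 billion) / 0.51 ≈ +£505.9 billion.
ΔT of +£85 billion changes first-round spending by −c·ΔT = −£41.65 billion, contributing k·(−c·ΔT) = (−£41.65 billion) / 0.51 ≈ −£81.7 billion.
Net ΔY = k(ΔG − c·ΔT) = (+£216.35 billion) / 0.51 ≈ +£424 billion.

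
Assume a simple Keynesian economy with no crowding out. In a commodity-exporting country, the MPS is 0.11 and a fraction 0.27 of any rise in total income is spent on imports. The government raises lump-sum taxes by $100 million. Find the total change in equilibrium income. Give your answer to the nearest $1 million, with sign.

MPC = 1 − MPS = 1 − 0.11 = 0.89.
A lump-sum tax change of +$100 million shifts disposable income by −$100 million; first-round consumption changes by −c × ΔT = −0.89 × (+$100 million) = −$89 million.
Expenditure multiplier = 1/(1 − c + m) = 1/(1 − 0.89 + 0.27) = 1/0.38 ≈ 2.632.
The tax multiplier is −c × k ≈ −2.342, so ΔY = k × (−c·ΔT) = (−$89 million) / 0.38 ≈ −$234 million.

−$234 million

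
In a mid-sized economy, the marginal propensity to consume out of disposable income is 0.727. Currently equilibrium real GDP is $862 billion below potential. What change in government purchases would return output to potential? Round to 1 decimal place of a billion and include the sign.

+$235.3 billion

Spending multiplier = 1/(1 − MPC) = 1/(1 − 0.727) = 1/0.273 ≈ 3.663.
Need ΔY = +$862 billion, so ΔG = ΔY/k = (+$862 billion) × 0.273 ≈ +$235.3 billion.
The government should increase government purchases by $235.3 billion.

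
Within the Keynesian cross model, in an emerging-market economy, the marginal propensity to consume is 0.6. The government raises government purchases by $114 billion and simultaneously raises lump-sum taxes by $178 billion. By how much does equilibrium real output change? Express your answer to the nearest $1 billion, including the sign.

Expenditure multiplier = 1/(1 − MPC) = 1/(1 − 0.6) = 1/0.4 = 2.5.
ΔG contributes k·ΔG = (+$114 billion) / 0.4 = +$285 billion.
ΔT of +$178 billion changes first-round spending by −c·ΔT = −$106.8 billion, contributing k·(−c·ΔT) = (−$106.8 billion) / 0.4 = −$267 billion.
Net ΔY = k(ΔG − c·ΔT) = (+$7.2 billion) / 0.4 = +$18 billion.

+$18 billion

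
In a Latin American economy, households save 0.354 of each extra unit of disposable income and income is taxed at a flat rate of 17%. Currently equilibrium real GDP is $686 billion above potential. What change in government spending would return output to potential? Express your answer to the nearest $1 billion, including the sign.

MPC = 1 − MPS = 1 − 0.354 = 0.646.
Spending multiplier = 1/(1 − c(1−t)) = 1/(1 − 0.646×0.83) = 1/0.46382 ≈ 2.156.
Need ΔY = −$686 billion, so ΔG = ΔY/k = (−$686 billion) × 0.46382 ≈ −$318 billion.
The government should cut government spending by $318 billion.

−$318 billion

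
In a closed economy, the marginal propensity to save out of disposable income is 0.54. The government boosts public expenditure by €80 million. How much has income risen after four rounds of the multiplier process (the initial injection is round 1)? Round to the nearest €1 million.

€142 million

MPC = 1 − MPS = 1 − 0.54 = 0.46.
Round 1 adds ΔG = €80 million; each later round is MPC = 0.46 times the previous.
After 4 rounds: 80 + 36.8 + 16.928 + 7.78688 = ΔG·(1 − c^4)/(1 − c) = 80 × (1 − 0.04477456)/0.54 ≈ €142 million.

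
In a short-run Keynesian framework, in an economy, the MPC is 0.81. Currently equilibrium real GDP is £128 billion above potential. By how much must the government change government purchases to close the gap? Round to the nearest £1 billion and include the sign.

Spending multiplier = 1/(1 − MPC) = 1/(1 − 0.81) = 1/0.19 ≈ 5.263.
Need ΔY = −£128 billion, so ΔG = ΔY/k = (−£128 billion) × 0.19 ≈ −£24 billion.
The government should cut government purchases by £24 billion.

−£24 billion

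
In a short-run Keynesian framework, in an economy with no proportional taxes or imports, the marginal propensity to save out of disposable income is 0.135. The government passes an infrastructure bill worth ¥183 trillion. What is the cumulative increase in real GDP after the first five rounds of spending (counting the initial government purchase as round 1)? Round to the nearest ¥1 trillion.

MPC = 1 − MPS = 1 − 0.135 = 0.865.
Round 1 adds ΔG = ¥183 trillion; each later round is MPC = 0.865 times the previous.
After 5 rounds: 183 + 158.295 + 136.925175 + 118.440276375 + 102.450839064375 = ΔG·(1 − c^5)/(1 − c) = 183 × (1 − 0.484262162790625)/0.135 ≈ ¥699 trillion.

¥699 trillion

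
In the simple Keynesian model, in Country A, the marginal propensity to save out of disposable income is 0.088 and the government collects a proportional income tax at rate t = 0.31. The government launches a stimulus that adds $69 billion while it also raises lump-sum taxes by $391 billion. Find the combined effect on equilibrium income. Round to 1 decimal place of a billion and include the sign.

MPC = 1 − MPS = 1 − 0.088 = 0.912.
Expenditure multiplier = 1/(1 − c(1−t)) = 1/(1 − 0.912×0.69) = 1/0.37072 ≈ 2.697.
ΔG contributes k·ΔG = (+$69 billion) / 0.37072 ≈ +$186.1 billion.
ΔT of +$391 billion changes first-round spending by −c·ΔT = −$356.592 billion, contributing k·(−c·ΔT) = (−$356.592 billion) / 0.37072 ≈ −$961.9 billion.
Net ΔY = k(ΔG − c·ΔT) = (−$287.592 billion) / 0.37072 ≈ −$775.8 billion.

−$775.8 billion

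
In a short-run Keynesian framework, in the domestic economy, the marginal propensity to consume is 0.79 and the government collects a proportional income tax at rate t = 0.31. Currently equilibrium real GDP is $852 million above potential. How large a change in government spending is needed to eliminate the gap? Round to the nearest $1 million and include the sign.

Spending multiplier = 1/(1 − c(1−t)) = 1/(1 − 0.79×0.69) = 1/0.4549 ≈ 2.198.
Need ΔY = −$852 million, so ΔG = ΔY/k = (−$852 million) × 0.4549 ≈ −$388 million.
The government should cut government spending by $388 million.

−$388 million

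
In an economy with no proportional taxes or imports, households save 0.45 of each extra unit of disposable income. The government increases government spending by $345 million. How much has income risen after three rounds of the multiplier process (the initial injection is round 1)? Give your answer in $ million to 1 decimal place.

$639.1 million

MPC = 1 − MPS = 1 − 0.45 = 0.55.
Round 1 adds ΔG = $345 million; each later round is MPC = 0.55 times the previous.
After 3 rounds: 345 + 189.75 + 104.3625 = ΔG·(1 − c^3)/(1 − c) = 345 × (1 − 0.166375)/0.45 ≈ $639.1 million.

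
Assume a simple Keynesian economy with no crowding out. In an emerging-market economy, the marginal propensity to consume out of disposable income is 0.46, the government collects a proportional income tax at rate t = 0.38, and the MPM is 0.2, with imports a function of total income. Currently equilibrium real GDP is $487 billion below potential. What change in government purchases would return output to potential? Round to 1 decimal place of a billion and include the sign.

+$445.5 billion

Spending multiplier = 1/(1 − c(1−t) + m) = 1/(1 − 0.46×0.62 + 0.2) = 1/0.9148 ≈ 1.093.
Need ΔY = +$487 billion, so ΔG = ΔY/k = (+$487 billion) × 0.9148 ≈ +$445.5 billion.
The government should increase government purchases by $445.5 billion.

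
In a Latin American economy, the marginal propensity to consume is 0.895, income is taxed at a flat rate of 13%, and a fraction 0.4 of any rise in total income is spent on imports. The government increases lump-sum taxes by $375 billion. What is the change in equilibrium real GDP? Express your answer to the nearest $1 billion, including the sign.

−$540 billion

A lump-sum tax change of +$375 billion shifts disposable income by −$375 billion; first-round consumption changes by −c × ΔT = −0.895 × (+$375 billion) = −$335.625 billion.
Expenditure multiplier = 1/(1 − c(1−t) + m) = 1/(1 − 0.895×0.87 + 0.4) = 1/0.62135 ≈ 1.609.
The tax multiplier is −c × k ≈ −1.44, so ΔY = k × (−c·ΔT) = (−$335.625 billion) / 0.62135 ≈ −$540 billion.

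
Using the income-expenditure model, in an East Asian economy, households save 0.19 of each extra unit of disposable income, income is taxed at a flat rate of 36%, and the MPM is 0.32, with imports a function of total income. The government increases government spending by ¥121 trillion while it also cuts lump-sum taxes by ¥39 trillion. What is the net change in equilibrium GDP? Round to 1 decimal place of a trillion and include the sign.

MPC = 1 − MPS = 1 − 0.19 = 0.81.
Expenditure multiplier = 1/(1 − c(1−t) + m) = 1/(1 − 0.81×0.64 + 0.32) = 1/0.8016 ≈ 1.248.
ΔG contributes k·ΔG = (+¥121 trillion) / 0.8016 ≈ +¥150.9 trillion.
ΔT of −¥39 trillion changes first-round spending by −c·ΔT = +¥31.59 trillion, contributing k·(−c·ΔT) = (+¥31.59 trillion) / 0.8016 ≈ +¥39.4 trillion.
Net ΔY = k(ΔG − c·ΔT) = (+¥152.59 trillion) / 0.8016 ≈ +¥190.4 trillion.

+¥190.4 trillion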